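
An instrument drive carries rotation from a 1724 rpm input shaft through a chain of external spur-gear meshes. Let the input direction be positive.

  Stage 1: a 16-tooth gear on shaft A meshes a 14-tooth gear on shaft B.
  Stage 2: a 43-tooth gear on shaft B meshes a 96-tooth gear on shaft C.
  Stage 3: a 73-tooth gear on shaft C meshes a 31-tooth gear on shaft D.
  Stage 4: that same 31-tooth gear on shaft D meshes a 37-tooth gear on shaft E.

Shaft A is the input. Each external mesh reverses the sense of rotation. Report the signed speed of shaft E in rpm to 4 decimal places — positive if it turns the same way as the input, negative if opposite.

Stage 1 [16T→14T]: ω = 1724.0000×16/14 = 1970.2857 rpm, dir flips to −; running = −1970.2857
Stage 2 [43T→96T]: ω = 1970.2857×43/96 = 882.5238 rpm, dir flips to +; running = +882.5238
Stage 3 [73T→31T]: ω = 882.5238×73/31 = 2078.2012 rpm, dir flips to −; running = −2078.2012
Stage 4 [31T→37T]: ω = 2078.2012×31/37 = 1741.1956 rpm, dir flips to +; running = +1741.1956

+1741.1956 rpm (same as input, |ω| = 1741.1956 rpm)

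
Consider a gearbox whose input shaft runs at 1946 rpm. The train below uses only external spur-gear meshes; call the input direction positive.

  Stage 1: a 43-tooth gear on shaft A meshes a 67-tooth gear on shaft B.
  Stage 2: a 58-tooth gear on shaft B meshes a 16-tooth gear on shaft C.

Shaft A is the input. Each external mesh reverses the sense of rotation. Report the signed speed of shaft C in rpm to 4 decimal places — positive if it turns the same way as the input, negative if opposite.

Stage 1 [43T→67T]: ω = 1946.0000×43/67 = 1248.9254 rpm, dir flips to −; running = −1248.9254
Stage 2 [58T→16T]: ω = 1248.9254×58/16 = 4527.3545 rpm, dir flips to +; running = +4527.3545

+4527.3545 rpm (same as input, |ω| = 4527.3545 rpm)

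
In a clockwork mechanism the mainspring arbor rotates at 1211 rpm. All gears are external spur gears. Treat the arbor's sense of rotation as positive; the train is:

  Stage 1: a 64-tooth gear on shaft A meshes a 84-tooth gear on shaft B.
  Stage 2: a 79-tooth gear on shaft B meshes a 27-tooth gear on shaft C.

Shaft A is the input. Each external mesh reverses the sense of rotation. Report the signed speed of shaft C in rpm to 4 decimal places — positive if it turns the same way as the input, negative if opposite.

Stage 1 [64T→84T]: ω = 1211.0000×64/84 = 922.6667 rpm, dir flips to −; running = −922.6667
Stage 2 [79T→27T]: ω = 922.6667×79/27 = 2699.6543 rpm, dir flips to +; running = +2699.6543

+2699.6543 rpm (same as input, |ω| = 2699.6543 rpm)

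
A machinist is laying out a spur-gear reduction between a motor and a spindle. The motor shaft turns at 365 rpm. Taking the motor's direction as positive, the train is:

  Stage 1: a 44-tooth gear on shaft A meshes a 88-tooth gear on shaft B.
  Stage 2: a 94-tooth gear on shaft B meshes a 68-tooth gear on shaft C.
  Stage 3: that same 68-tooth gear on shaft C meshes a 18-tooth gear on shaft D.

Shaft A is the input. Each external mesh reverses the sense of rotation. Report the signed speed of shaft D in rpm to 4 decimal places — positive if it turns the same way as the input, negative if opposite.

Stage 1 [44T→88T]: ω = 365.0000×44/88 = 182.5000 rpm, dir flips to −; running = −182.5000
Stage 2 [94T→68T]: ω = 182.5000×94/68 = 252.2794 rpm, dir flips to +; running = +252.2794
Stage 3 [68T→18T]: ω = 252.2794×68/18 = 953.0556 rpm, dir flips to −; running = −953.0556

-953.0556 rpm (opposite to input, |ω| = 953.0556 rpm)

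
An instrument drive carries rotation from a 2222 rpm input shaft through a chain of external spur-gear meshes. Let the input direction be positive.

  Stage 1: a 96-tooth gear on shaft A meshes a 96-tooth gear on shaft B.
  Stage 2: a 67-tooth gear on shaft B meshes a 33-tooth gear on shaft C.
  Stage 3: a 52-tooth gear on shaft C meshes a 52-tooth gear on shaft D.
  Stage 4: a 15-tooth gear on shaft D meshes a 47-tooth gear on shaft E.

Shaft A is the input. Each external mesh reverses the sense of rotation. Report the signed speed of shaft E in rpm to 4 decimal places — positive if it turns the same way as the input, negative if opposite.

Stage 1 [96T→96T]: ω = 2222.0000×96/96 = 2222.0000 rpm, dir flips to −; running = −2222.0000
Stage 2 [67T→33T]: ω = 2222.0000×67/33 = 4511.3333 rpm, dir flips to +; running = +4511.3333
Stage 3 [52T→52T]: ω = 4511.3333×52/52 = 4511.3333 rpm, dir flips to −; running = −4511.3333
Stage 4 [15T→47T]: ω = 4511.3333×15/47 = 1439.7872 rpm, dir flips to +; running = +1439.7872

+1439.7872 rpm (same as input, |ω| = 1439.7872 rpm)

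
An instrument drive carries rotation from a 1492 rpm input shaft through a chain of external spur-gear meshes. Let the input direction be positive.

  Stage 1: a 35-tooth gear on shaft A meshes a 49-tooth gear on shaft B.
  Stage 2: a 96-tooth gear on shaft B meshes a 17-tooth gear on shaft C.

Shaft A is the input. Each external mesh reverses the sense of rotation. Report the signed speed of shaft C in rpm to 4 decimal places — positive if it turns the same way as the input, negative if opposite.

Stage 1 [35T→49T]: ω = 1492.0000×35/49 = 1065.7143 rpm, dir flips to −; running = −1065.7143
Stage 2 [96T→17T]: ω = 1065.7143×96/17 = 6018.1513 rpm, dir flips to +; running = +6018.1513

+6018.1513 rpm (same as input, |ω| = 6018.1513 rpm)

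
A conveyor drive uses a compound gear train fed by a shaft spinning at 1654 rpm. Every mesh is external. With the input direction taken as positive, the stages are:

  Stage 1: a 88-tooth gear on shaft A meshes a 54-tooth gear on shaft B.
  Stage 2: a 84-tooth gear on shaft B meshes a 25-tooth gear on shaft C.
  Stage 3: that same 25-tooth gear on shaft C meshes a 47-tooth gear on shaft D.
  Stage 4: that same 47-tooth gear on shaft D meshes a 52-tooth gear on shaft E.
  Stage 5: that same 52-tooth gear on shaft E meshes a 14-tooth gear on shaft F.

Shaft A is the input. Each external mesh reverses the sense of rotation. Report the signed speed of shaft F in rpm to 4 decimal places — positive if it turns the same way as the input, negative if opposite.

Stage 1 [88T→54T]: ω = 1654.0000×88/54 = 2695.4074 rpm, dir flips to −; running = −2695.4074
Stage 2 [84T→25T]: ω = 2695.4074×84/25 = 9056.5689 rpm, dir flips to +; running = +9056.5689
Stage 3 [25T→47T]: ω = 9056.5689×25/47 = 4817.3239 rpm, dir flips to −; running = −4817.3239
Stage 4 [47T→52T]: ω = 4817.3239×47/52 = 4354.1197 rpm, dir flips to +; running = +4354.1197
Stage 5 [52T→14T]: ω = 4354.1197×52/14 = 16172.4444 rpm, dir flips to −; running = −16172.4444

-16172.4444 rpm (opposite to input, |ω| = 16172.4444 rpm)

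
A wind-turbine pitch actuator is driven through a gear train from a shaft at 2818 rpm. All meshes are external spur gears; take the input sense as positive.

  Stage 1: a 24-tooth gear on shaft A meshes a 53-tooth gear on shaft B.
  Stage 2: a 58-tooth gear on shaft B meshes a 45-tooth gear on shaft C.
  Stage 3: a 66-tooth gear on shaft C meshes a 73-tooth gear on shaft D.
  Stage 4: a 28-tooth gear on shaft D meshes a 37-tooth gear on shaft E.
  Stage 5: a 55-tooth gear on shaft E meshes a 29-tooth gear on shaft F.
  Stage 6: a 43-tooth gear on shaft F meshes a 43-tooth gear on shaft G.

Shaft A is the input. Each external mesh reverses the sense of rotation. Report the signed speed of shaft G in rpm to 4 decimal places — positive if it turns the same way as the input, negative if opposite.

Stage 1 [24T→53T]: ω = 2818.0000×24/53 = 1276.0755 rpm, dir flips to −; running = −1276.0755
Stage 2 [58T→45T]: ω = 1276.0755×58/45 = 1644.7195 rpm, dir flips to +; running = +1644.7195
Stage 3 [66T→73T]: ω = 1644.7195×66/73 = 1487.0067 rpm, dir flips to −; running = −1487.0067
Stage 4 [28T→37T]: ω = 1487.0067×28/37 = 1125.3023 rpm, dir flips to +; running = +1125.3023
Stage 5 [55T→29T]: ω = 1125.3023×55/29 = 2134.1941 rpm, dir flips to −; running = −2134.1941
Stage 6 [43T→43T]: ω = 2134.1941×43/43 = 2134.1941 rpm, dir flips to +; running = +2134.1941

+2134.1941 rpm (same as input, |ω| = 2134.1941 rpm)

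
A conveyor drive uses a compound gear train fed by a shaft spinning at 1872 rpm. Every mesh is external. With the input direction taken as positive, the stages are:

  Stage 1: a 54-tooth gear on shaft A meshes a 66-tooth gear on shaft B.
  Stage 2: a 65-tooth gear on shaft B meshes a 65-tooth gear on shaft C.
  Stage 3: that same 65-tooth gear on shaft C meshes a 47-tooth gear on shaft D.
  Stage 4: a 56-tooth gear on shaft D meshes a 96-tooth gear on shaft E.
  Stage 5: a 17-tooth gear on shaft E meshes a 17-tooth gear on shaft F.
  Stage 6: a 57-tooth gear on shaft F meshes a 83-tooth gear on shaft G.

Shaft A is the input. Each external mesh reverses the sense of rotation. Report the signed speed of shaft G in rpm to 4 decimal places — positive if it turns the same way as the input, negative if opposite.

+848.5642 rpm (same as input, |ω| = 848.5642 rpm)

Stage 1 [54T→66T]: ω = 1872.0000×54/66 = 1531.6364 rpm, dir flips to −; running = −1531.6364
Stage 2 [65T→65T]: ω = 1531.6364×65/65 = 1531.6364 rpm, dir flips to +; running = +1531.6364
Stage 3 [65T→47T]: ω = 1531.6364×65/47 = 2118.2205 rpm, dir flips to −; running = −2118.2205
Stage 4 [56T→96T]: ω = 2118.2205×56/96 = 1235.6286 rpm, dir flips to +; running = +1235.6286
Stage 5 [17T→17T]: ω = 1235.6286×17/17 = 1235.6286 rpm, dir flips to −; running = −1235.6286
Stage 6 [57T→83T]: ω = 1235.6286×57/83 = 848.5642 rpm, dir flips to +; running = +848.5642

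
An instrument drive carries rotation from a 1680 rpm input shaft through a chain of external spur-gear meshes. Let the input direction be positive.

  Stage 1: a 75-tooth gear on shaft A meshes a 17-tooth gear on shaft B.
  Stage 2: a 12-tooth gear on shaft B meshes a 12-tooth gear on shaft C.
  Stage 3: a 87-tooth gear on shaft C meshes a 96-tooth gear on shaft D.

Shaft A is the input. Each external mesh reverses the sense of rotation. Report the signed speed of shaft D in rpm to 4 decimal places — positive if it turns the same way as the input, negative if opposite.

-6716.9118 rpm (opposite to input, |ω| = 6716.9118 rpm)

Stage 1 [75T→17T]: ω = 1680.0000×75/17 = 7411.7647 rpm, dir flips to −; running = −7411.7647
Stage 2 [12T→12T]: ω = 7411.7647×12/12 = 7411.7647 rpm, dir flips to +; running = +7411.7647
Stage 3 [87T→96T]: ω = 7411.7647×87/96 = 6716.9118 rpm, dir flips to −; running = −6716.9118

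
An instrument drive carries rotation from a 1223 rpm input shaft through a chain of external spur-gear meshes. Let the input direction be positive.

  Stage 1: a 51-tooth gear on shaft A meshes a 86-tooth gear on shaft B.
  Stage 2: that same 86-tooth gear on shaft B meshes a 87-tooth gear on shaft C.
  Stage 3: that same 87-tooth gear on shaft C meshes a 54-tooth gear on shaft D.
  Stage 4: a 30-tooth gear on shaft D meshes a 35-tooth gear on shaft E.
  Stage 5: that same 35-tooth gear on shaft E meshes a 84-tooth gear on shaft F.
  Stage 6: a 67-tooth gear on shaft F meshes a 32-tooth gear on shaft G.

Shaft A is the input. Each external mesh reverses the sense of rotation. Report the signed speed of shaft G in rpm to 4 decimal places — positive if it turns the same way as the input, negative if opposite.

+863.7134 rpm (same as input, |ω| = 863.7134 rpm)

Stage 1 [51T→86T]: ω = 1223.0000×51/86 = 725.2674 rpm, dir flips to −; running = −725.2674
Stage 2 [86T→87T]: ω = 725.2674×86/87 = 716.9310 rpm, dir flips to +; running = +716.9310
Stage 3 [87T→54T]: ω = 716.9310×87/54 = 1155.0556 rpm, dir flips to −; running = −1155.0556
Stage 4 [30T→35T]: ω = 1155.0556×30/35 = 990.0476 rpm, dir flips to +; running = +990.0476
Stage 5 [35T→84T]: ω = 990.0476×35/84 = 412.5198 rpm, dir flips to −; running = −412.5198
Stage 6 [67T→32T]: ω = 412.5198×67/32 = 863.7134 rpm, dir flips to +; running = +863.7134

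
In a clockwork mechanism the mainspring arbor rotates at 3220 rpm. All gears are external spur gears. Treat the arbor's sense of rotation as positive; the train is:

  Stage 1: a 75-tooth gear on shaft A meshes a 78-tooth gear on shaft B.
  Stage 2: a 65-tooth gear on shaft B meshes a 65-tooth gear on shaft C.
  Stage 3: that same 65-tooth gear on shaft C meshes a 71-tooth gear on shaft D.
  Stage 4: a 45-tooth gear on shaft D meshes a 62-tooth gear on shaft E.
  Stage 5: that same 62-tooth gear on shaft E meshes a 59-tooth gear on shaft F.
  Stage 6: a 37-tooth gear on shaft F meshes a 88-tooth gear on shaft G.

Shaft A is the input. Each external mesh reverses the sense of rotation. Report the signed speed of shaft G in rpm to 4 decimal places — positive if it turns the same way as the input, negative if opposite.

Stage 1 [75T→78T]: ω = 3220.0000×75/78 = 3096.1538 rpm, dir flips to −; running = −3096.1538
Stage 2 [65T→65T]: ω = 3096.1538×65/65 = 3096.1538 rpm, dir flips to +; running = +3096.1538
Stage 3 [65T→71T]: ω = 3096.1538×65/71 = 2834.5070 rpm, dir flips to −; running = −2834.5070
Stage 4 [45T→62T]: ω = 2834.5070×45/62 = 2057.3035 rpm, dir flips to +; running = +2057.3035
Stage 5 [62T→59T]: ω = 2057.3035×62/59 = 2161.9122 rpm, dir flips to −; running = −2161.9122
Stage 6 [37T→88T]: ω = 2161.9122×37/88 = 908.9858 rpm, dir flips to +; running = +908.9858

+908.9858 rpm (same as input, |ω| = 908.9858 rpm)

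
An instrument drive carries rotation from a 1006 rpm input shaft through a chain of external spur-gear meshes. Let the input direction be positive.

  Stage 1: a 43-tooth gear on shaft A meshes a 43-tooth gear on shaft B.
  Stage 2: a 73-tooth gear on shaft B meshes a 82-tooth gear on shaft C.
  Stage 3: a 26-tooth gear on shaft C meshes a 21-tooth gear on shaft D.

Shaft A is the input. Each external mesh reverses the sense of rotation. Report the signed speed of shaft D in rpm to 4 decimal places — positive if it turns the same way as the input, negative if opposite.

Stage 1 [43T→43T]: ω = 1006.0000×43/43 = 1006.0000 rpm, dir flips to −; running = −1006.0000
Stage 2 [73T→82T]: ω = 1006.0000×73/82 = 895.5854 rpm, dir flips to +; running = +895.5854
Stage 3 [26T→21T]: ω = 895.5854×26/21 = 1108.8200 rpm, dir flips to −; running = −1108.8200

-1108.8200 rpm (opposite to input, |ω| = 1108.8200 rpm)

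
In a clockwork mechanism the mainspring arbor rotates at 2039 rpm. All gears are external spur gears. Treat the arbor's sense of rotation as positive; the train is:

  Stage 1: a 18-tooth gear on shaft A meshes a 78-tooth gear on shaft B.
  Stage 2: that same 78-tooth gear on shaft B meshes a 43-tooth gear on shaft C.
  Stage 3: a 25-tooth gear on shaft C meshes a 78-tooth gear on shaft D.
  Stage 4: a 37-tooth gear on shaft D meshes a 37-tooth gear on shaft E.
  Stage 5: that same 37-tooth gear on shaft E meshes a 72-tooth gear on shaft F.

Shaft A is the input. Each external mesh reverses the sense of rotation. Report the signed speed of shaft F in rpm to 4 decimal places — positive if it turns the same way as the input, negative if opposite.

Stage 1 [18T→78T]: ω = 2039.0000×18/78 = 470.5385 rpm, dir flips to −; running = −470.5385
Stage 2 [78T→43T]: ω = 470.5385×78/43 = 853.5349 rpm, dir flips to +; running = +853.5349
Stage 3 [25T→78T]: ω = 853.5349×25/78 = 273.5689 rpm, dir flips to −; running = −273.5689
Stage 4 [37T→37T]: ω = 273.5689×37/37 = 273.5689 rpm, dir flips to +; running = +273.5689
Stage 5 [37T→72T]: ω = 273.5689×37/72 = 140.5840 rpm, dir flips to −; running = −140.5840

-140.5840 rpm (opposite to input, |ω| = 140.5840 rpm)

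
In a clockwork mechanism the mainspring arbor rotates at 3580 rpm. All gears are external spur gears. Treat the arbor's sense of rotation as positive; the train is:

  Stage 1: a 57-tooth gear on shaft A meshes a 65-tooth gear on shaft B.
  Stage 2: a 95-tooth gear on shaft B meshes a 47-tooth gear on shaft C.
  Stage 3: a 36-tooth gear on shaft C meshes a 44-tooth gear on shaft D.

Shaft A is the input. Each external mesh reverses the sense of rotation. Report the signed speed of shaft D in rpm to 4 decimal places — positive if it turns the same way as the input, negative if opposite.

-5191.8256 rpm (opposite to input, |ω| = 5191.8256 rpm)

Stage 1 [57T→65T]: ω = 3580.0000×57/65 = 3139.3846 rpm, dir flips to −; running = −3139.3846
Stage 2 [95T→47T]: ω = 3139.3846×95/47 = 6345.5646 rpm, dir flips to +; running = +6345.5646
Stage 3 [36T→44T]: ω = 6345.5646×36/44 = 5191.8256 rpm, dir flips to −; running = −5191.8256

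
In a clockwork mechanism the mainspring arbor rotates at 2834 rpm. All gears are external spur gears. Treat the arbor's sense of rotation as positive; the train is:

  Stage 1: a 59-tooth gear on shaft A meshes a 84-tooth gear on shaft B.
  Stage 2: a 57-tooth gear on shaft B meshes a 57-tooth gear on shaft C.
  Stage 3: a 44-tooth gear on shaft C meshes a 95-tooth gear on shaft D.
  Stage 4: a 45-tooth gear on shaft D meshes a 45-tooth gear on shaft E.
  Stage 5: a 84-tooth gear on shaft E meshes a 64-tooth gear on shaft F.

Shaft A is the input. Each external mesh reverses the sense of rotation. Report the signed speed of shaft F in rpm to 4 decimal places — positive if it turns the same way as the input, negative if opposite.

-1210.0434 rpm (opposite to input, |ω| = 1210.0434 rpm)

Stage 1 [59T→84T]: ω = 2834.0000×59/84 = 1990.5476 rpm, dir flips to −; running = −1990.5476
Stage 2 [57T→57T]: ω = 1990.5476×57/57 = 1990.5476 rpm, dir flips to +; running = +1990.5476
Stage 3 [44T→95T]: ω = 1990.5476×44/95 = 921.9378 rpm, dir flips to −; running = −921.9378
Stage 4 [45T→45T]: ω = 921.9378×45/45 = 921.9378 rpm, dir flips to +; running = +921.9378
Stage 5 [84T→64T]: ω = 921.9378×84/64 = 1210.0434 rpm, dir flips to −; running = −1210.0434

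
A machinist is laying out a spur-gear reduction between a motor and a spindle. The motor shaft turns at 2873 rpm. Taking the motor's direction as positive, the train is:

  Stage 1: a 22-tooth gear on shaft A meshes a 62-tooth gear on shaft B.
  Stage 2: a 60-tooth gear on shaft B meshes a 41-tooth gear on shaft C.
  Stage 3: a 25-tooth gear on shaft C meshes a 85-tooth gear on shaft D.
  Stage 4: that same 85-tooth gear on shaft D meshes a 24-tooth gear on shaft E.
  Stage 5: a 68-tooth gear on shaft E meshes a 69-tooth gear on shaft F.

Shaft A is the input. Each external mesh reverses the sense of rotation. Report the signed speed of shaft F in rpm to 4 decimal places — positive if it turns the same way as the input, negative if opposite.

-1531.5197 rpm (opposite to input, |ω| = 1531.5197 rpm)

Stage 1 [22T→62T]: ω = 2873.0000×22/62 = 1019.4516 rpm, dir flips to −; running = −1019.4516
Stage 2 [60T→41T]: ω = 1019.4516×60/41 = 1491.8804 rpm, dir flips to +; running = +1491.8804
Stage 3 [25T→85T]: ω = 1491.8804×25/85 = 438.7884 rpm, dir flips to −; running = −438.7884
Stage 4 [85T→24T]: ω = 438.7884×85/24 = 1554.0421 rpm, dir flips to +; running = +1554.0421
Stage 5 [68T→69T]: ω = 1554.0421×68/69 = 1531.5197 rpm, dir flips to −; running = −1531.5197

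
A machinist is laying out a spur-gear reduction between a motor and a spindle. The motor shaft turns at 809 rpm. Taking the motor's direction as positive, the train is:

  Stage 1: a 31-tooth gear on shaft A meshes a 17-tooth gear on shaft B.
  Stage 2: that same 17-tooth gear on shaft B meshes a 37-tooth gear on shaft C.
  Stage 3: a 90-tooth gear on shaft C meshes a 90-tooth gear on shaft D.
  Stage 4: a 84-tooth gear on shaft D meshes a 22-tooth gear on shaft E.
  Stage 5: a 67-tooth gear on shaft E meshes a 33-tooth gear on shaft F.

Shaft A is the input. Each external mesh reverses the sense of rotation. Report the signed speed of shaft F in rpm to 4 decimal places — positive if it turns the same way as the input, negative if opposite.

Stage 1 [31T→17T]: ω = 809.0000×31/17 = 1475.2353 rpm, dir flips to −; running = −1475.2353
Stage 2 [17T→37T]: ω = 1475.2353×17/37 = 677.8108 rpm, dir flips to +; running = +677.8108
Stage 3 [90T→90T]: ω = 677.8108×90/90 = 677.8108 rpm, dir flips to −; running = −677.8108
Stage 4 [84T→22T]: ω = 677.8108×84/22 = 2588.0049 rpm, dir flips to +; running = +2588.0049
Stage 5 [67T→33T]: ω = 2588.0049×67/33 = 5254.4342 rpm, dir flips to −; running = −5254.4342

-5254.4342 rpm (opposite to input, |ω| = 5254.4342 rpm)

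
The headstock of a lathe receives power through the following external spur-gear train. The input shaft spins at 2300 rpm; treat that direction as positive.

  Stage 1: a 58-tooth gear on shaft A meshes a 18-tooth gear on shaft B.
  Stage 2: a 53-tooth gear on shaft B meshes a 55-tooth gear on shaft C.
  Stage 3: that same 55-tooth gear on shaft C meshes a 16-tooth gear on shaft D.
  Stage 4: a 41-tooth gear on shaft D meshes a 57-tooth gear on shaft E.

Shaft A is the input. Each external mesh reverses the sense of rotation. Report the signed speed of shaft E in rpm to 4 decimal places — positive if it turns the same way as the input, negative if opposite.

Stage 1 [58T→18T]: ω = 2300.0000×58/18 = 7411.1111 rpm, dir flips to −; running = −7411.1111
Stage 2 [53T→55T]: ω = 7411.1111×53/55 = 7141.6162 rpm, dir flips to +; running = +7141.6162
Stage 3 [55T→16T]: ω = 7141.6162×55/16 = 24549.3056 rpm, dir flips to −; running = −24549.3056
Stage 4 [41T→57T]: ω = 24549.3056×41/57 = 17658.2724 rpm, dir flips to +; running = +17658.2724

+17658.2724 rpm (same as input, |ω| = 17658.2724 rpm)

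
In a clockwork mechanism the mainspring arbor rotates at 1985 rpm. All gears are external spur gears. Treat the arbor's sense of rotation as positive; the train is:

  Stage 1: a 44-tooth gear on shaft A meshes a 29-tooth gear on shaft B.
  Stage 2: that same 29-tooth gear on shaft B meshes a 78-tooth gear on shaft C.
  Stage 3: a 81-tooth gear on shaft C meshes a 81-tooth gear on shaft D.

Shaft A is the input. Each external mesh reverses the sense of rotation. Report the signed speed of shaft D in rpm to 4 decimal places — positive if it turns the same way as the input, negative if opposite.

Stage 1 [44T→29T]: ω = 1985.0000×44/29 = 3011.7241 rpm, dir flips to −; running = −3011.7241
Stage 2 [29T→78T]: ω = 3011.7241×29/78 = 1119.7436 rpm, dir flips to +; running = +1119.7436
Stage 3 [81T→81T]: ω = 1119.7436×81/81 = 1119.7436 rpm, dir flips to −; running = −1119.7436

-1119.7436 rpm (opposite to input, |ω| = 1119.7436 rpm)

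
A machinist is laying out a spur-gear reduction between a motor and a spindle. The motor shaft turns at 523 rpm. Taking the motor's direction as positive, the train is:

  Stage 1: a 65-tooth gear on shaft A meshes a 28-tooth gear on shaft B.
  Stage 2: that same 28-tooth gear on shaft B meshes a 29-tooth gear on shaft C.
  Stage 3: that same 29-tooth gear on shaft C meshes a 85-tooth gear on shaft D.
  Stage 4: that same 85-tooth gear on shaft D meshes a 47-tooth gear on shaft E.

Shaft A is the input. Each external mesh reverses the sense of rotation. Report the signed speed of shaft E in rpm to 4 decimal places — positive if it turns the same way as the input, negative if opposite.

+723.2979 rpm (same as input, |ω| = 723.2979 rpm)

Stage 1 [65T→28T]: ω = 523.0000×65/28 = 1214.1071 rpm, dir flips to −; running = −1214.1071
Stage 2 [28T→29T]: ω = 1214.1071×28/29 = 1172.2414 rpm, dir flips to +; running = +1172.2414
Stage 3 [29T→85T]: ω = 1172.2414×29/85 = 399.9412 rpm, dir flips to −; running = −399.9412
Stage 4 [85T→47T]: ω = 399.9412×85/47 = 723.2979 rpm, dir flips to +; running = +723.2979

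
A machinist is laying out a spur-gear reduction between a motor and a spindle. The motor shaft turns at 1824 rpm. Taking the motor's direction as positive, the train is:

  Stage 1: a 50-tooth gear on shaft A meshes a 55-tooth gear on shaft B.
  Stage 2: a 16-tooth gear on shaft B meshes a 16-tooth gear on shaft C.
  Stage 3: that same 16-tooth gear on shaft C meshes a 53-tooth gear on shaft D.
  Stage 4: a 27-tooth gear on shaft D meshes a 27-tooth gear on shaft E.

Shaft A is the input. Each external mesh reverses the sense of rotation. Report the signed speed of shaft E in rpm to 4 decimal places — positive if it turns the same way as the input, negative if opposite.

+500.5832 rpm (same as input, |ω| = 500.5832 rpm)

Stage 1 [50T→55T]: ω = 1824.0000×50/55 = 1658.1818 rpm, dir flips to −; running = −1658.1818
Stage 2 [16T→16T]: ω = 1658.1818×16/16 = 1658.1818 rpm, dir flips to +; running = +1658.1818
Stage 3 [16T→53T]: ω = 1658.1818×16/53 = 500.5832 rpm, dir flips to −; running = −500.5832
Stage 4 [27T→27T]: ω = 500.5832×27/27 = 500.5832 rpm, dir flips to +; running = +500.5832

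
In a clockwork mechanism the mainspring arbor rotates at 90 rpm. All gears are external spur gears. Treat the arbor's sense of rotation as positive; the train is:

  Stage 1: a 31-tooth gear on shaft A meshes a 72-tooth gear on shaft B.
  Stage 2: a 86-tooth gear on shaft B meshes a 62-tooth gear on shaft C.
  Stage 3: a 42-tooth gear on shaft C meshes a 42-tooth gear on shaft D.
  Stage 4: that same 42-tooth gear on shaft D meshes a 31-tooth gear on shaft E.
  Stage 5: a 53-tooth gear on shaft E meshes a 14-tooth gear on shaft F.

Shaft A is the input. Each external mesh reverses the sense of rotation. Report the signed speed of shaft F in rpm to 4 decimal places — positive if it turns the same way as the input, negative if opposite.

Stage 1 [31T→72T]: ω = 90.0000×31/72 = 38.7500 rpm, dir flips to −; running = −38.7500
Stage 2 [86T→62T]: ω = 38.7500×86/62 = 53.7500 rpm, dir flips to +; running = +53.7500
Stage 3 [42T→42T]: ω = 53.7500×42/42 = 53.7500 rpm, dir flips to −; running = −53.7500
Stage 4 [42T→31T]: ω = 53.7500×42/31 = 72.8226 rpm, dir flips to +; running = +72.8226
Stage 5 [53T→14T]: ω = 72.8226×53/14 = 275.6855 rpm, dir flips to −; running = −275.6855

-275.6855 rpm (opposite to input, |ω| = 275.6855 rpm)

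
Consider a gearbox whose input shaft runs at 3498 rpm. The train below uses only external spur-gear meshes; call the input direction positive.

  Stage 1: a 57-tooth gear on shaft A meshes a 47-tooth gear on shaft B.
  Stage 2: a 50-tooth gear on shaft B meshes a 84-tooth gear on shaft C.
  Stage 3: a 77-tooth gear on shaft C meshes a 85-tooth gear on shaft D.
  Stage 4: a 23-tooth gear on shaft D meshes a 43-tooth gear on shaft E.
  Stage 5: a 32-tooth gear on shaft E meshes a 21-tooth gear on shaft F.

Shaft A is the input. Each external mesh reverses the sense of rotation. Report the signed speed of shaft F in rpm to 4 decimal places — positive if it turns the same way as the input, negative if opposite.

-1864.4442 rpm (opposite to input, |ω| = 1864.4442 rpm)

Stage 1 [57T→47T]: ω = 3498.0000×57/47 = 4242.2553 rpm, dir flips to −; running = −4242.2553
Stage 2 [50T→84T]: ω = 4242.2553×50/84 = 2525.1520 rpm, dir flips to +; running = +2525.1520
Stage 3 [77T→85T]: ω = 2525.1520×77/85 = 2287.4906 rpm, dir flips to −; running = −2287.4906
Stage 4 [23T→43T]: ω = 2287.4906×23/43 = 1223.5415 rpm, dir flips to +; running = +1223.5415
Stage 5 [32T→21T]: ω = 1223.5415×32/21 = 1864.4442 rpm, dir flips to −; running = −1864.4442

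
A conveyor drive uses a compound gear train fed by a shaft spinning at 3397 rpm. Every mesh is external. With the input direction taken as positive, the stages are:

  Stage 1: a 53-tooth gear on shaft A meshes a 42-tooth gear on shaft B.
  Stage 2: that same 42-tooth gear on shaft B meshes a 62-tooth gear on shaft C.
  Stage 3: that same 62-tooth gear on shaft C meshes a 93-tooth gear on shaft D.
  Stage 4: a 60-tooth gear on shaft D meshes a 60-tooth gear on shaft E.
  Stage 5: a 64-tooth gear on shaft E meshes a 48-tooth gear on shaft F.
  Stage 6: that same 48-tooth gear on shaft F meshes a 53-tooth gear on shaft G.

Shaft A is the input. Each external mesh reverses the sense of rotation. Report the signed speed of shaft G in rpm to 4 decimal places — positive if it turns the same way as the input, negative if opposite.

+2337.7204 rpm (same as input, |ω| = 2337.7204 rpm)

Stage 1 [53T→42T]: ω = 3397.0000×53/42 = 4286.6905 rpm, dir flips to −; running = −4286.6905
Stage 2 [42T→62T]: ω = 4286.6905×42/62 = 2903.8871 rpm, dir flips to +; running = +2903.8871
Stage 3 [62T→93T]: ω = 2903.8871×62/93 = 1935.9247 rpm, dir flips to −; running = −1935.9247
Stage 4 [60T→60T]: ω = 1935.9247×60/60 = 1935.9247 rpm, dir flips to +; running = +1935.9247
Stage 5 [64T→48T]: ω = 1935.9247×64/48 = 2581.2330 rpm, dir flips to −; running = −2581.2330
Stage 6 [48T→53T]: ω = 2581.2330×48/53 = 2337.7204 rpm, dir flips to +; running = +2337.7204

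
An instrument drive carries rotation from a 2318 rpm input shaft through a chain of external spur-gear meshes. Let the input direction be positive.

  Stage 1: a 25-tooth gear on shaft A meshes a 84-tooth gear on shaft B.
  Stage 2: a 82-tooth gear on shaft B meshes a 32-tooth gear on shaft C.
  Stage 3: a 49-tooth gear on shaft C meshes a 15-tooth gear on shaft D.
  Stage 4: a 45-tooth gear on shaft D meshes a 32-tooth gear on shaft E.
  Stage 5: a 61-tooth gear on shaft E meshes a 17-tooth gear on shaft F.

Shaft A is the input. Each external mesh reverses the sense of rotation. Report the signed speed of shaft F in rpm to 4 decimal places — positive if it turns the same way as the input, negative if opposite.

Stage 1 [25T→84T]: ω = 2318.0000×25/84 = 689.8810 rpm, dir flips to −; running = −689.8810
Stage 2 [82T→32T]: ω = 689.8810×82/32 = 1767.8199 rpm, dir flips to +; running = +1767.8199
Stage 3 [49T→15T]: ω = 1767.8199×49/15 = 5774.8785 rpm, dir flips to −; running = −5774.8785
Stage 4 [45T→32T]: ω = 5774.8785×45/32 = 8120.9229 rpm, dir flips to +; running = +8120.9229
Stage 5 [61T→17T]: ω = 8120.9229×61/17 = 29139.7820 rpm, dir flips to −; running = −29139.7820

-29139.7820 rpm (opposite to input, |ω| = 29139.7820 rpm)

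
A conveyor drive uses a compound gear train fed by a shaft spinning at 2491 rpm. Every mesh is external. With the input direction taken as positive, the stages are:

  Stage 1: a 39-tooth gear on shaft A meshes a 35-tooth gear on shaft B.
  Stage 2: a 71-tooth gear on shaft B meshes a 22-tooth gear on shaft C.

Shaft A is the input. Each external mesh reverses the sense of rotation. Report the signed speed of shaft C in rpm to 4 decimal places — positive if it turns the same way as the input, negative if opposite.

Stage 1 [39T→35T]: ω = 2491.0000×39/35 = 2775.6857 rpm, dir flips to −; running = −2775.6857
Stage 2 [71T→22T]: ω = 2775.6857×71/22 = 8957.8948 rpm, dir flips to +; running = +8957.8948

+8957.8948 rpm (same as input, |ω| = 8957.8948 rpm)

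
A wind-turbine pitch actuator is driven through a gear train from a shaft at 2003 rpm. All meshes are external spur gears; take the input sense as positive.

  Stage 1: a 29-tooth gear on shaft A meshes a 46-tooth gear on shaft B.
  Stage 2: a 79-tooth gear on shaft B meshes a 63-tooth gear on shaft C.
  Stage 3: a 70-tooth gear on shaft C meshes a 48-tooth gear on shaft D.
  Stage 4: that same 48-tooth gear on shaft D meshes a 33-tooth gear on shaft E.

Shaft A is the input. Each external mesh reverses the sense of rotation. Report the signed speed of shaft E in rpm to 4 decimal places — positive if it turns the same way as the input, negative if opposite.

+3358.8589 rpm (same as input, |ω| = 3358.8589 rpm)

Stage 1 [29T→46T]: ω = 2003.0000×29/46 = 1262.7609 rpm, dir flips to −; running = −1262.7609
Stage 2 [79T→63T]: ω = 1262.7609×79/63 = 1583.4620 rpm, dir flips to +; running = +1583.4620
Stage 3 [70T→48T]: ω = 1583.4620×70/48 = 2309.2155 rpm, dir flips to −; running = −2309.2155
Stage 4 [48T→33T]: ω = 2309.2155×48/33 = 3358.8589 rpm, dir flips to +; running = +3358.8589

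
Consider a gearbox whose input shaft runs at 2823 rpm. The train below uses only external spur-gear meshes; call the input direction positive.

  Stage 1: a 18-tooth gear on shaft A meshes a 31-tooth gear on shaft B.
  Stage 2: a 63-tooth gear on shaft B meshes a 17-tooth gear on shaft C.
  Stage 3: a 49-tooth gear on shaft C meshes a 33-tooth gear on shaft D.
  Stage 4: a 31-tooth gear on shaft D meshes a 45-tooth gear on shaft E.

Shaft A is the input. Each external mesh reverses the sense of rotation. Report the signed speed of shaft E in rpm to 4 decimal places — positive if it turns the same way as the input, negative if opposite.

Stage 1 [18T→31T]: ω = 2823.0000×18/31 = 1639.1613 rpm, dir flips to −; running = −1639.1613
Stage 2 [63T→17T]: ω = 1639.1613×63/17 = 6074.5389 rpm, dir flips to +; running = +6074.5389
Stage 3 [49T→33T]: ω = 6074.5389×49/33 = 9019.7699 rpm, dir flips to −; running = −9019.7699
Stage 4 [31T→45T]: ω = 9019.7699×31/45 = 6213.6193 rpm, dir flips to +; running = +6213.6193

+6213.6193 rpm (same as input, |ω| = 6213.6193 rpm)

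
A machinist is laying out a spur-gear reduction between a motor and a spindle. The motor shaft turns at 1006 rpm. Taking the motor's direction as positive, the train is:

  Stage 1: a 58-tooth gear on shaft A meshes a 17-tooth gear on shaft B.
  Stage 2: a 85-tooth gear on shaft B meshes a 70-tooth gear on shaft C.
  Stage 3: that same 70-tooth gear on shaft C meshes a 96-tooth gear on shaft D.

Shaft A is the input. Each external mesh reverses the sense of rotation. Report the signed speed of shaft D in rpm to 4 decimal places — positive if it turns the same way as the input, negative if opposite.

Stage 1 [58T→17T]: ω = 1006.0000×58/17 = 3432.2353 rpm, dir flips to −; running = −3432.2353
Stage 2 [85T→70T]: ω = 3432.2353×85/70 = 4167.7143 rpm, dir flips to +; running = +4167.7143
Stage 3 [70T→96T]: ω = 4167.7143×70/96 = 3038.9583 rpm, dir flips to −; running = −3038.9583

-3038.9583 rpm (opposite to input, |ω| = 3038.9583 rpm)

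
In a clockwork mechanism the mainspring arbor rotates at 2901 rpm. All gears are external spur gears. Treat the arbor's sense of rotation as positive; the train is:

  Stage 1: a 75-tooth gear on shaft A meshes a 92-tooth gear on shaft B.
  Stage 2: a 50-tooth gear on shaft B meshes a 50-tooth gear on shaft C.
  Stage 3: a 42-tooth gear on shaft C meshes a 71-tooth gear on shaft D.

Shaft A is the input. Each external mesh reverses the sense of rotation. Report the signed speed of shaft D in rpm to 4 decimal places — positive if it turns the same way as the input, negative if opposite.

Stage 1 [75T→92T]: ω = 2901.0000×75/92 = 2364.9457 rpm, dir flips to −; running = −2364.9457
Stage 2 [50T→50T]: ω = 2364.9457×50/50 = 2364.9457 rpm, dir flips to +; running = +2364.9457
Stage 3 [42T→71T]: ω = 2364.9457×42/71 = 1398.9819 rpm, dir flips to −; running = −1398.9819

-1398.9819 rpm (opposite to input, |ω| = 1398.9819 rpm)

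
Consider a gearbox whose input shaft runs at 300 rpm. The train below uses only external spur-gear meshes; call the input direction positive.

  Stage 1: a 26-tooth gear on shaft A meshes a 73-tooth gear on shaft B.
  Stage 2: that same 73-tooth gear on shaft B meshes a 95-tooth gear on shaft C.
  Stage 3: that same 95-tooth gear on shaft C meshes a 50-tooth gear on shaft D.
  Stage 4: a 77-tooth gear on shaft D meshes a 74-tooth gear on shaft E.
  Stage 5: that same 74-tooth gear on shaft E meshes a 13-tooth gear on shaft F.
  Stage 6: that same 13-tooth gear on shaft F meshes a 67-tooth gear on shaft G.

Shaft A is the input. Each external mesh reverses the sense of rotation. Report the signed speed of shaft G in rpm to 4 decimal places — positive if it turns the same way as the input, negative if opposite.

+179.2836 rpm (same as input, |ω| = 179.2836 rpm)

Stage 1 [26T→73T]: ω = 300.0000×26/73 = 106.8493 rpm, dir flips to −; running = −106.8493
Stage 2 [73T→95T]: ω = 106.8493×73/95 = 82.1053 rpm, dir flips to +; running = +82.1053
Stage 3 [95T→50T]: ω = 82.1053×95/50 = 156.0000 rpm, dir flips to −; running = −156.0000
Stage 4 [77T→74T]: ω = 156.0000×77/74 = 162.3243 rpm, dir flips to +; running = +162.3243
Stage 5 [74T→13T]: ω = 162.3243×74/13 = 924.0000 rpm, dir flips to −; running = −924.0000
Stage 6 [13T→67T]: ω = 924.0000×13/67 = 179.2836 rpm, dir flips to +; running = +179.2836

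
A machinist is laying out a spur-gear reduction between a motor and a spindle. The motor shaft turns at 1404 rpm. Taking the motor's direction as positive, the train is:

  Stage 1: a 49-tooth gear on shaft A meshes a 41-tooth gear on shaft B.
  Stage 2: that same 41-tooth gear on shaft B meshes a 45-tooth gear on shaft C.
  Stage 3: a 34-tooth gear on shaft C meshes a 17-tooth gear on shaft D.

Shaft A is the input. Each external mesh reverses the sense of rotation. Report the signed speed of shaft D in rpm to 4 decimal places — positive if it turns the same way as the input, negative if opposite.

-3057.6000 rpm (opposite to input, |ω| = 3057.6000 rpm)

Stage 1 [49T→41T]: ω = 1404.0000×49/41 = 1677.9512 rpm, dir flips to −; running = −1677.9512
Stage 2 [41T→45T]: ω = 1677.9512×41/45 = 1528.8000 rpm, dir flips to +; running = +1528.8000
Stage 3 [34T→17T]: ω = 1528.8000×34/17 = 3057.6000 rpm, dir flips to −; running = −3057.6000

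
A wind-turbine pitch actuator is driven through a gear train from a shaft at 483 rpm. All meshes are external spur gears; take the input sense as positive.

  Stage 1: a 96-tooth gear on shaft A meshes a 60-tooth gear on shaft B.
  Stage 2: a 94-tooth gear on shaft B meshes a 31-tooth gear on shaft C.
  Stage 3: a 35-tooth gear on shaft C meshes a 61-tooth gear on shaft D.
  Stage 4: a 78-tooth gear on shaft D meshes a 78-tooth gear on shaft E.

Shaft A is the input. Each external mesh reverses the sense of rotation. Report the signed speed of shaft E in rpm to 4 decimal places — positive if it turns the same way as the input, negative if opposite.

+1344.5331 rpm (same as input, |ω| = 1344.5331 rpm)

Stage 1 [96T→60T]: ω = 483.0000×96/60 = 772.8000 rpm, dir flips to −; running = −772.8000
Stage 2 [94T→31T]: ω = 772.8000×94/31 = 2343.3290 rpm, dir flips to +; running = +2343.3290
Stage 3 [35T→61T]: ω = 2343.3290×35/61 = 1344.5331 rpm, dir flips to −; running = −1344.5331
Stage 4 [78T→78T]: ω = 1344.5331×78/78 = 1344.5331 rpm, dir flips to +; running = +1344.5331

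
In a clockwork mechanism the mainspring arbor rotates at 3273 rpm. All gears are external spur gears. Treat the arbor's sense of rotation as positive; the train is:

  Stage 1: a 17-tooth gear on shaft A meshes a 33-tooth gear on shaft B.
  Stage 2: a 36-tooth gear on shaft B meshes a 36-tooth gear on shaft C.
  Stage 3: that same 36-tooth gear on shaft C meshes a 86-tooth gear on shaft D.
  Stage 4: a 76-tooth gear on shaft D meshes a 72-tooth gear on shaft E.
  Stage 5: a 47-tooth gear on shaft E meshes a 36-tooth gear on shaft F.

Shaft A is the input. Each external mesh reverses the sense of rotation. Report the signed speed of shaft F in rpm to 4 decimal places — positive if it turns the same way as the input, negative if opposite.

-972.6610 rpm (opposite to input, |ω| = 972.6610 rpm)

Stage 1 [17T→33T]: ω = 3273.0000×17/33 = 1686.0909 rpm, dir flips to −; running = −1686.0909
Stage 2 [36T→36T]: ω = 1686.0909×36/36 = 1686.0909 rpm, dir flips to +; running = +1686.0909
Stage 3 [36T→86T]: ω = 1686.0909×36/86 = 705.8055 rpm, dir flips to −; running = −705.8055
Stage 4 [76T→72T]: ω = 705.8055×76/72 = 745.0169 rpm, dir flips to +; running = +745.0169
Stage 5 [47T→36T]: ω = 745.0169×47/36 = 972.6610 rpm, dir flips to −; running = −972.6610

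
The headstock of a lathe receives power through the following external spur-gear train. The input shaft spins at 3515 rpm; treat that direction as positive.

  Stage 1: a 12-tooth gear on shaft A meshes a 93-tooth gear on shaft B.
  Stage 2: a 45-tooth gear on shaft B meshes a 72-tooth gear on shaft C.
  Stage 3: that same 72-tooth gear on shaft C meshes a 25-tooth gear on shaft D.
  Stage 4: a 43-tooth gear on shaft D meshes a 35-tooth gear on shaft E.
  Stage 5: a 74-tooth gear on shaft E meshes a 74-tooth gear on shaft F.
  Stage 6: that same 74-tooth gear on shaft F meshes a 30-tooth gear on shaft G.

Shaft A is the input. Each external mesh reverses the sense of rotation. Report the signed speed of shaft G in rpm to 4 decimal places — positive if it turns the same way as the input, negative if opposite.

Stage 1 [12T→93T]: ω = 3515.0000×12/93 = 453.5484 rpm, dir flips to −; running = −453.5484
Stage 2 [45T→72T]: ω = 453.5484×45/72 = 283.4677 rpm, dir flips to +; running = +283.4677
Stage 3 [72T→25T]: ω = 283.4677×72/25 = 816.3871 rpm, dir flips to −; running = −816.3871
Stage 4 [43T→35T]: ω = 816.3871×43/35 = 1002.9899 rpm, dir flips to +; running = +1002.9899
Stage 5 [74T→74T]: ω = 1002.9899×74/74 = 1002.9899 rpm, dir flips to −; running = −1002.9899
Stage 6 [74T→30T]: ω = 1002.9899×74/30 = 2474.0417 rpm, dir flips to +; running = +2474.0417

+2474.0417 rpm (same as input, |ω| = 2474.0417 rpm)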